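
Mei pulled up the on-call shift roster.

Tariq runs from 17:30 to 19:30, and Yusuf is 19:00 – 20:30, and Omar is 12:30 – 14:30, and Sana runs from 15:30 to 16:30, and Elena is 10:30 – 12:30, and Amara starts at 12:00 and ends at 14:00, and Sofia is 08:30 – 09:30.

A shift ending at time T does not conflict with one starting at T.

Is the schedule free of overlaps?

Sorted by start: Sofia, Elena, Amara, Omar, Sana, Tariq, Yusuf.
Elena starts after Sofia ends — done with Sofia.
Amara starts before Elena ends → Elena and Amara overlap.
That's a conflict, so the schedule is not conflict-free.

No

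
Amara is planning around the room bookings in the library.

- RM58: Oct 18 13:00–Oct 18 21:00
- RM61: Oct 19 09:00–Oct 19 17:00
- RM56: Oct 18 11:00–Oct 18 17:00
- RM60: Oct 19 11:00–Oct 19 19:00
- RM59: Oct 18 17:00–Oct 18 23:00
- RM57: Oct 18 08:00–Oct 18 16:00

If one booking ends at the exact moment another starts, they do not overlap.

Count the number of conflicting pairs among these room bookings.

5

Sorted by start: RM57, RM56, RM58, RM59, RM61, RM60.
RM56 starts before RM57 ends → RM57 and RM56 overlap.
RM58 starts before RM57 ends → RM57 and RM58 overlap.
RM59 starts after RM57 ends, so RM57 has no further overlaps.
RM58 starts before RM56 ends → RM56 and RM58 overlap.
RM59 starts exactly when RM56 ends (back-to-back, no overlap), so RM56 has no further overlaps.
RM59 starts before RM58 ends → RM58 and RM59 overlap.
RM61 starts after RM58 ends, so RM58 has no further overlaps.
RM61 starts after RM59 ends, so RM59 has no further overlaps.
RM60 starts before RM61 ends → RM61 and RM60 overlap.
Overlapping pairs: RM56 & RM57, RM56 & RM58, RM57 & RM58, RM58 & RM59, RM60 & RM61 — 5 in total.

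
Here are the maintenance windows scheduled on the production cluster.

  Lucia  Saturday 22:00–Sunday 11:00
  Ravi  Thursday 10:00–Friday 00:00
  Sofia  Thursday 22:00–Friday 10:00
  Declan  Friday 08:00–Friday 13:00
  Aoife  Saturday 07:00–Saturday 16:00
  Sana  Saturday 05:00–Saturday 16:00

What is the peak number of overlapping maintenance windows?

2

Sort all start/end points and keep a running count:
Thursday 10:00 start Ravi → 1
Thursday 22:00 start Sofia → 2
Friday 00:00 end Ravi → 1
Friday 08:00 start Declan → 2
Friday 10:00 end Sofia → 1
Friday 13:00 end Declan → 0
Saturday 05:00 start Sana → 1
Saturday 07:00 start Aoife → 2
Saturday 16:00 end Aoife → 1
Saturday 16:00 end Sana → 0
Saturday 22:00 start Lucia → 1
Sunday 11:00 end Lucia → 0
Peak is 2, at Thursday 22:00 (Ravi, Sofia).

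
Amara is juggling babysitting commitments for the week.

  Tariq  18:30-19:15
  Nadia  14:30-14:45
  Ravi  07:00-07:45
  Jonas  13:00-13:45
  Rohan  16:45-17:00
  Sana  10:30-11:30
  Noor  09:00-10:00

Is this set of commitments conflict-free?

Yes

Two intervals overlap when each starts before the other ends.
Sorted by start: Ravi, Noor, Sana, Jonas, Nadia, Rohan, Tariq.
Noor starts after Ravi ends, so Ravi has no further overlaps.
Sana starts after Noor ends, so Noor has no further overlaps.
Jonas starts after Sana ends, so Sana has no further overlaps.
Nadia starts after Jonas ends, so Jonas has no further overlaps.
Rohan starts after Nadia ends, so Nadia has no further overlaps.
Tariq starts after Rohan ends.
Every pair is clear; the schedule has no overlaps.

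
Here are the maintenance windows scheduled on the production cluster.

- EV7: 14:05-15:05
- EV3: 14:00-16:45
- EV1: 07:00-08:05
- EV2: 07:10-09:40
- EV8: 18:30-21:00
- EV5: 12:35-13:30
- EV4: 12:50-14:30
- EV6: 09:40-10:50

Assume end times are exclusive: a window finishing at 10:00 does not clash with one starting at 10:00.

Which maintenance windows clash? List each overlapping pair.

Sorted by start: EV1, EV2, EV6, EV5, EV4, EV3, EV7, EV8.
EV2 starts before EV1 ends → EV1 and EV2 overlap.
EV6 starts after EV1 ends, so nothing later overlaps EV1 either.
EV6 starts exactly when EV2 ends (back-to-back, no overlap), so nothing later overlaps EV2 either.
EV5 starts after EV6 ends, so nothing later overlaps EV6 either.
EV4 starts before EV5 ends → EV5 and EV4 overlap.
EV3 starts after EV5 ends, so nothing later overlaps EV5 either.
EV3 starts before EV4 ends → EV4 and EV3 overlap.
EV7 starts before EV4 ends → EV4 and EV7 overlap.
EV8 starts after EV4 ends.
EV7 starts before EV3 ends → EV3 and EV7 overlap.
EV8 starts after EV3 ends.
EV8 starts after EV7 ends.

EV1 & EV2, EV3 & EV4, EV3 & EV7, EV4 & EV5, EV4 & EV7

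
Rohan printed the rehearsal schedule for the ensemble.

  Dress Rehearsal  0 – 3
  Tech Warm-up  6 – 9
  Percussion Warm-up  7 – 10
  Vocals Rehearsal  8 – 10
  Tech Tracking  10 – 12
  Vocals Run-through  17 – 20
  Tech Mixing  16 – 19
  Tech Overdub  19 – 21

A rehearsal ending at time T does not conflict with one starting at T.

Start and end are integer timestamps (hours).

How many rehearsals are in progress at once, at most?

3

Walk through starts and ends in time order (an end at T is processed before a start at T):
0 start Dress Rehearsal → 1
3 end Dress Rehearsal → 0
6 start Tech Warm-up → 1
7 start Percussion Warm-up → 2
8 start Vocals Rehearsal → 3
9 end Tech Warm-up → 2
10 end Percussion Warm-up → 1
10 end Vocals Rehearsal → 0
10 start Tech Tracking → 1
12 end Tech Tracking → 0
16 start Tech Mixing → 1
17 start Vocals Run-through → 2
19 end Tech Mixing → 1
19 start Tech Overdub → 2
20 end Vocals Run-through → 1
21 end Tech Overdub → 0
Peak is 3, at 8 (Percussion Warm-up, Tech Warm-up, Vocals Rehearsal).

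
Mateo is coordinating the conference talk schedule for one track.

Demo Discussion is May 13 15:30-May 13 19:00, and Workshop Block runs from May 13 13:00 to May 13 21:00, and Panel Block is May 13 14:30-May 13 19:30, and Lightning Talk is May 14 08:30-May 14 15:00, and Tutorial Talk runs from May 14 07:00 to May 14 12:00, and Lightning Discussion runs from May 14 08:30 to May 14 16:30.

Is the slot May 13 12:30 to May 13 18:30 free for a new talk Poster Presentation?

Workshop Block: starts May 13 13:00 before Poster Presentation ends May 13 18:30, and ends May 13 21:00 after Poster Presentation starts May 13 12:30 → overlap.
Panel Block: starts May 13 14:30 before Poster Presentation ends May 13 18:30, and ends May 13 19:30 after Poster Presentation starts May 13 12:30 → overlap.
Demo Discussion: starts May 13 15:30 before Poster Presentation ends May 13 18:30, and ends May 13 19:00 after Poster Presentation starts May 13 12:30 → overlap.
Tutorial Talk: starts May 14 07:00 at or after Poster Presentation ends May 13 18:30 → clear.
Lightning Talk: starts May 14 08:30 at or after Poster Presentation ends May 13 18:30 → clear.
Lightning Discussion: starts May 14 08:30 at or after Poster Presentation ends May 13 18:30 → clear.
Poster Presentation overlaps Demo Discussion, Workshop Block, Panel Block.

No — it overlaps Demo Discussion, Panel Block, Workshop Block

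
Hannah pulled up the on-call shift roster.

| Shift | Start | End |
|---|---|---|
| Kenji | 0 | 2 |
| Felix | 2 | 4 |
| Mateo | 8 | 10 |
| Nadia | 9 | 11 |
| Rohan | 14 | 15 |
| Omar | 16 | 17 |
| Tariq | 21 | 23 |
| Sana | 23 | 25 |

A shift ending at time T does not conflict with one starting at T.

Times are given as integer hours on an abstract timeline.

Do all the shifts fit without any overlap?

Two intervals overlap when each starts before the other ends.
Sorted by start: Kenji, Felix, Mateo, Nadia, Rohan, Omar, Tariq, Sana.
Felix starts exactly when Kenji ends (back-to-back, no overlap), so nothing later overlaps Kenji either.
Mateo starts after Felix ends, so nothing later overlaps Felix either.
Nadia starts before Mateo ends → Mateo and Nadia overlap.
That's a conflict, so the schedule is not conflict-free.

No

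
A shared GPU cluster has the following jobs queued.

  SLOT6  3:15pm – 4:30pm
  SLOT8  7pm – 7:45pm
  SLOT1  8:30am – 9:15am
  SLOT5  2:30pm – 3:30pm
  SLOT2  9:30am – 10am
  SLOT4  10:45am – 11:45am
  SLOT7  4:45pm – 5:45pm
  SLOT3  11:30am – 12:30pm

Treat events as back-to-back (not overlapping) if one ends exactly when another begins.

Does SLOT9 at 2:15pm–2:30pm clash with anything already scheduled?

No — it doesn't clash with anything

SLOT1: ends 9:15am at or before SLOT9 starts 2:15pm → clear.
SLOT2: ends 10am at or before SLOT9 starts 2:15pm → clear.
SLOT4: ends 11:45am at or before SLOT9 starts 2:15pm → clear.
SLOT3: ends 12:30pm at or before SLOT9 starts 2:15pm → clear.
SLOT5: starts 2:30pm at or after SLOT9 ends 2:30pm → clear.
SLOT6: starts 3:15pm at or after SLOT9 ends 2:30pm → clear.
SLOT7: starts 4:45pm at or after SLOT9 ends 2:30pm → clear.
SLOT8: starts 7pm at or after SLOT9 ends 2:30pm → clear.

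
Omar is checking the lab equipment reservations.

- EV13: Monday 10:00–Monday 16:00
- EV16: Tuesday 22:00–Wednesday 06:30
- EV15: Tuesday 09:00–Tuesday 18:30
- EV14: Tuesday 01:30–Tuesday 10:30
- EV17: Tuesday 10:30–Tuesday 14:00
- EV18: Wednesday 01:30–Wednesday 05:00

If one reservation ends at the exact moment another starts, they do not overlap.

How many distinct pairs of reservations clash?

Sorted by start: EV13, EV14, EV15, EV17, EV16, EV18.
EV14 starts after EV13 ends — done with EV13.
EV15 starts before EV14 ends → EV14 and EV15 overlap.
EV17 starts exactly when EV14 ends (back-to-back, no overlap) — done with EV14.
EV17 starts before EV15 ends → EV15 and EV17 overlap.
EV16 starts after EV15 ends — done with EV15.
EV16 starts after EV17 ends — done with EV17.
EV18 starts before EV16 ends → EV16 and EV18 overlap.
Overlapping pairs: EV14 & EV15, EV15 & EV17, EV16 & EV18 — 3 in total.

3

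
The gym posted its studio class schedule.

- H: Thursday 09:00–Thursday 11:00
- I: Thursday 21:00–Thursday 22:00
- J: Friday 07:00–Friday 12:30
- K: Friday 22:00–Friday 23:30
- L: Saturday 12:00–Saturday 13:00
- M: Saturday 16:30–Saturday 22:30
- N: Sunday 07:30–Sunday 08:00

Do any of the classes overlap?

Check each pair: they overlap iff neither finishes before the other starts.
Sorted by start: H, I, J, K, L, M, N.
I starts after H ends, so H has no further overlaps.
J starts after I ends, so I has no further overlaps.
K starts after J ends, so J has no further overlaps.
L starts after K ends, so K has no further overlaps.
M starts after L ends, so L has no further overlaps.
N starts after M ends.
Every pair is clear; the schedule has no overlaps.

No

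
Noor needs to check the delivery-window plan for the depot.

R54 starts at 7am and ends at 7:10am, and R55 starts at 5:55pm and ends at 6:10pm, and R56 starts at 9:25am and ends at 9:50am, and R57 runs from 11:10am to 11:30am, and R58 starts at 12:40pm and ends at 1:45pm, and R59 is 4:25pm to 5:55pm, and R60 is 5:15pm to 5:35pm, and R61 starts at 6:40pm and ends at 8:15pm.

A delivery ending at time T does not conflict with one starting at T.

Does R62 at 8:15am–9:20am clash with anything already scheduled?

No — it doesn't clash with anything

R54: ends 7:10am at or before R62 starts 8:15am → clear.
R56: starts 9:25am at or after R62 ends 9:20am → clear.
R57: starts 11:10am at or after R62 ends 9:20am → clear.
R58: starts 12:40pm at or after R62 ends 9:20am → clear.
R59: starts 4:25pm at or after R62 ends 9:20am → clear.
R60: starts 5:15pm at or after R62 ends 9:20am → clear.
R55: starts 5:55pm at or after R62 ends 9:20am → clear.
R61: starts 6:40pm at or after R62 ends 9:20am → clear.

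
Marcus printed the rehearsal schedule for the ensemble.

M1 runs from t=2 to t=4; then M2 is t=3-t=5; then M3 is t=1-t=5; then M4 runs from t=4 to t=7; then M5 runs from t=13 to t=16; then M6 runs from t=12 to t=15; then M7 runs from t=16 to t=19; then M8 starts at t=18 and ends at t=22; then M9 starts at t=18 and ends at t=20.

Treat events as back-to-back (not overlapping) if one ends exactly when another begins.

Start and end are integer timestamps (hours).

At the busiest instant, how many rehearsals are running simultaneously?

3

Sort all start/end points and keep a running count:
t=1 start M3 → 1
t=2 start M1 → 2
t=3 start M2 → 3
t=4 end M1 → 2
t=4 start M4 → 3
t=5 end M2 → 2
t=5 end M3 → 1
t=7 end M4 → 0
t=12 start M6 → 1
t=13 start M5 → 2
t=15 end M6 → 1
t=16 end M5 → 0
t=16 start M7 → 1
t=18 start M8 → 2
t=18 start M9 → 3
t=19 end M7 → 2
t=20 end M9 → 1
t=22 end M8 → 0
Peak is 3, at t=3 (M1, M2, M3).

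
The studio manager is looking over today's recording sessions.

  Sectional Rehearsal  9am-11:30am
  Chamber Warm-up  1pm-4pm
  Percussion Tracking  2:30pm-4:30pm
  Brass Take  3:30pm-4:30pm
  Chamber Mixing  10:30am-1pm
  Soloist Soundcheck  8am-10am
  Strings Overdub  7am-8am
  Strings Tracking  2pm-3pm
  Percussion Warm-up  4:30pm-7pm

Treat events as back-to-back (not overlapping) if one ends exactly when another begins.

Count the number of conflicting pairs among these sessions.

Sorted by start: Strings Overdub, Soloist Soundcheck, Sectional Rehearsal, Chamber Mixing, Chamber Warm-up, Strings Tracking, Percussion Tracking, Brass Take, Percussion Warm-up.
Soloist Soundcheck starts exactly when Strings Overdub ends (back-to-back, no overlap); Strings Overdub is clear from here.
Sectional Rehearsal starts before Soloist Soundcheck ends → Soloist Soundcheck and Sectional Rehearsal overlap.
Chamber Mixing starts after Soloist Soundcheck ends; Soloist Soundcheck is clear from here.
Chamber Mixing starts before Sectional Rehearsal ends → Sectional Rehearsal and Chamber Mixing overlap.
Chamber Warm-up starts after Sectional Rehearsal ends; Sectional Rehearsal is clear from here.
Chamber Warm-up starts exactly when Chamber Mixing ends (back-to-back, no overlap); Chamber Mixing is clear from here.
Strings Tracking starts before Chamber Warm-up ends → Chamber Warm-up and Strings Tracking overlap.
Percussion Tracking starts before Chamber Warm-up ends → Chamber Warm-up and Percussion Tracking overlap.
Brass Take starts before Chamber Warm-up ends → Chamber Warm-up and Brass Take overlap.
Percussion Warm-up starts after Chamber Warm-up ends.
Percussion Tracking starts before Strings Tracking ends → Strings Tracking and Percussion Tracking overlap.
Brass Take starts after Strings Tracking ends; Strings Tracking is clear from here.
Brass Take starts before Percussion Tracking ends → Percussion Tracking and Brass Take overlap.
Percussion Warm-up starts exactly when Percussion Tracking ends (back-to-back, no overlap).
Percussion Warm-up starts exactly when Brass Take ends (back-to-back, no overlap).
Overlapping pairs: Brass Take & Chamber Warm-up, Brass Take & Percussion Tracking, Chamber Mixing & Sectional Rehearsal, Chamber Warm-up & Percussion Tracking, Chamber Warm-up & Strings Tracking, Percussion Tracking & Strings Tracking, Sectional Rehearsal & Soloist Soundcheck — 7 in total.

7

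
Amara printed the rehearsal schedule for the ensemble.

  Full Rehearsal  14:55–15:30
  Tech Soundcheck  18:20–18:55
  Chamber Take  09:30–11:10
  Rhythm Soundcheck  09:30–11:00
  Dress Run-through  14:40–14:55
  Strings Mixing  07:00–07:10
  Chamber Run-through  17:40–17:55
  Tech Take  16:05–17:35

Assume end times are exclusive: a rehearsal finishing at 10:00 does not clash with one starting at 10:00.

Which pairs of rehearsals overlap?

Chamber Take & Rhythm Soundcheck

Two intervals overlap when each starts before the other ends.
Sorted by start: Strings Mixing, Rhythm Soundcheck, Chamber Take, Dress Run-through, Full Rehearsal, Tech Take, Chamber Run-through, Tech Soundcheck.
Rhythm Soundcheck starts after Strings Mixing ends; Strings Mixing is clear from here.
Chamber Take starts before Rhythm Soundcheck ends → Rhythm Soundcheck and Chamber Take overlap.
Dress Run-through starts after Rhythm Soundcheck ends; Rhythm Soundcheck is clear from here.
Dress Run-through starts after Chamber Take ends; Chamber Take is clear from here.
Full Rehearsal starts exactly when Dress Run-through ends (back-to-back, no overlap); Dress Run-through is clear from here.
Tech Take starts after Full Rehearsal ends; Full Rehearsal is clear from here.
Chamber Run-through starts after Tech Take ends; Tech Take is clear from here.
Tech Soundcheck starts after Chamber Run-through ends.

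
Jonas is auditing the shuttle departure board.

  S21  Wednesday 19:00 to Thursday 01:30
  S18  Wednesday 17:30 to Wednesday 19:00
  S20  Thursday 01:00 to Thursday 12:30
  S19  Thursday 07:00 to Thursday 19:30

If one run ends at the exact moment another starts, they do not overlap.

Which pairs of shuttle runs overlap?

Sorted by start: S18, S21, S20, S19.
S21 starts exactly when S18 ends (back-to-back, no overlap) — done with S18.
S20 starts before S21 ends → S21 and S20 overlap.
S19 starts after S21 ends.
S19 starts before S20 ends → S20 and S19 overlap.

S19 & S20, S20 & S21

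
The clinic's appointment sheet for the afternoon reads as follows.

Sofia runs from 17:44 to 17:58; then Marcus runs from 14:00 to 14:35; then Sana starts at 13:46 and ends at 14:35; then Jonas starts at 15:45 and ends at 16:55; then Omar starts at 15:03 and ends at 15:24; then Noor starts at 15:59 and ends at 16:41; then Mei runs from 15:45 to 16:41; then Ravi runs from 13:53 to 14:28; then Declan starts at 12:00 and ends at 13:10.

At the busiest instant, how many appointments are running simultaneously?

3

Sweep the timeline, counting +1 at each start and −1 at each end (ends before starts at a tie):
12:00 start Declan → 1
13:10 end Declan → 0
13:46 start Sana → 1
13:53 start Ravi → 2
14:00 start Marcus → 3
14:28 end Ravi → 2
14:35 end Marcus → 1
14:35 end Sana → 0
15:03 start Omar → 1
15:24 end Omar → 0
15:45 start Jonas → 1
15:45 start Mei → 2
15:59 start Noor → 3
16:41 end Mei → 2
16:41 end Noor → 1
16:55 end Jonas → 0
17:44 start Sofia → 1
17:58 end Sofia → 0
Peak is 3, at 14:00 (Marcus, Ravi, Sana).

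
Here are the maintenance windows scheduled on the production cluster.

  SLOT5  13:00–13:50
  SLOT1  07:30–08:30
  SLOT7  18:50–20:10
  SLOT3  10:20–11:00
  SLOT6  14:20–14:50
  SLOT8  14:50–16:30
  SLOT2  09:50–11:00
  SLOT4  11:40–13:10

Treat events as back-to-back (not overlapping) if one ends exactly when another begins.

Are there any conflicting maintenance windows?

Sorted by start: SLOT1, SLOT2, SLOT3, SLOT4, SLOT5, SLOT6, SLOT8, SLOT7.
SLOT2 starts after SLOT1 ends, so SLOT1 has no further overlaps.
SLOT3 starts before SLOT2 ends → SLOT2 and SLOT3 overlap.
That's a conflict, so the schedule is not conflict-free.

Yes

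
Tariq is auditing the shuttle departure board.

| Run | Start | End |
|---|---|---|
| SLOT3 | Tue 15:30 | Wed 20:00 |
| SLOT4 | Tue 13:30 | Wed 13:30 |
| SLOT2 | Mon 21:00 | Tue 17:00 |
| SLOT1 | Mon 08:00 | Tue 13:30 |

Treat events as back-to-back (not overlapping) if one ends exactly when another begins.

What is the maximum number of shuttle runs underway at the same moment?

3

Walk through starts and ends in time order (an end at T is processed before a start at T):
Mon 08:00 start SLOT1 → 1
Mon 21:00 start SLOT2 → 2
Tue 13:30 end SLOT1 → 1
Tue 13:30 start SLOT4 → 2
Tue 15:30 start SLOT3 → 3
Tue 17:00 end SLOT2 → 2
Wed 13:30 end SLOT4 → 1
Wed 20:00 end SLOT3 → 0
Peak is 3, at Tue 15:30 (SLOT2, SLOT3, SLOT4).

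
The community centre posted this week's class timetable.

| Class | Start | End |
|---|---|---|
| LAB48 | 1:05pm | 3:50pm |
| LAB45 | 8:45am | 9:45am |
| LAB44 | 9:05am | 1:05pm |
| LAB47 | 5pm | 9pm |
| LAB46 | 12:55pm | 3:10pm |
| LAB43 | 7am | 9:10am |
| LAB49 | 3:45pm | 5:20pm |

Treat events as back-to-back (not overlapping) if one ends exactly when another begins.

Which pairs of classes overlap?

LAB43 & LAB44, LAB43 & LAB45, LAB44 & LAB45, LAB44 & LAB46, LAB46 & LAB48, LAB47 & LAB49, LAB48 & LAB49

Sorted by start: LAB43, LAB45, LAB44, LAB46, LAB48, LAB49, LAB47.
LAB45 starts before LAB43 ends → LAB43 and LAB45 overlap.
LAB44 starts before LAB43 ends → LAB43 and LAB44 overlap.
LAB46 starts after LAB43 ends, so nothing later overlaps LAB43 either.
LAB44 starts before LAB45 ends → LAB45 and LAB44 overlap.
LAB46 starts after LAB45 ends, so nothing later overlaps LAB45 either.
LAB46 starts before LAB44 ends → LAB44 and LAB46 overlap.
LAB48 starts exactly when LAB44 ends (back-to-back, no overlap), so nothing later overlaps LAB44 either.
LAB48 starts before LAB46 ends → LAB46 and LAB48 overlap.
LAB49 starts after LAB46 ends, so nothing later overlaps LAB46 either.
LAB49 starts before LAB48 ends → LAB48 and LAB49 overlap.
LAB47 starts after LAB48 ends.
LAB47 starts before LAB49 ends → LAB49 and LAB47 overlap.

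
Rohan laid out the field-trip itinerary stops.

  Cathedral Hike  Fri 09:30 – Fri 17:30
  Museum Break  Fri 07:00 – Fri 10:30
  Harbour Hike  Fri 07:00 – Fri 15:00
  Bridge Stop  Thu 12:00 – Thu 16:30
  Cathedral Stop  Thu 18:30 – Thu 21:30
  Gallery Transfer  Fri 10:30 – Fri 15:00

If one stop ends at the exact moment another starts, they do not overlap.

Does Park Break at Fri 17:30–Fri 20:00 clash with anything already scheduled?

Bridge Stop: ends Thu 16:30 at or before Park Break starts Fri 17:30 → clear.
Cathedral Stop: ends Thu 21:30 at or before Park Break starts Fri 17:30 → clear.
Museum Break: ends Fri 10:30 at or before Park Break starts Fri 17:30 → clear.
Harbour Hike: ends Fri 15:00 at or before Park Break starts Fri 17:30 → clear.
Cathedral Hike: ends Fri 17:30 at or before Park Break starts Fri 17:30 → clear.
Gallery Transfer: ends Fri 15:00 at or before Park Break starts Fri 17:30 → clear.

No — it doesn't clash with anything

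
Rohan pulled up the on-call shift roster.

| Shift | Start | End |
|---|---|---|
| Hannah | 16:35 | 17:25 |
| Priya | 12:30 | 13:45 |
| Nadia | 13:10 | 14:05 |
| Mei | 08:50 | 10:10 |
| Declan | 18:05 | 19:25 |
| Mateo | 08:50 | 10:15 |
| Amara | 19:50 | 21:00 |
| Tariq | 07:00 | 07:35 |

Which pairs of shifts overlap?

Sorted by start: Tariq, Mateo, Mei, Priya, Nadia, Hannah, Declan, Amara.
Mateo starts after Tariq ends, so nothing later overlaps Tariq either.
Mei starts before Mateo ends → Mateo and Mei overlap.
Priya starts after Mateo ends, so nothing later overlaps Mateo either.
Priya starts after Mei ends, so nothing later overlaps Mei either.
Nadia starts before Priya ends → Priya and Nadia overlap.
Hannah starts after Priya ends, so nothing later overlaps Priya either.
Hannah starts after Nadia ends, so nothing later overlaps Nadia either.
Declan starts after Hannah ends, so nothing later overlaps Hannah either.
Amara starts after Declan ends.

Mateo & Mei, Nadia & Priya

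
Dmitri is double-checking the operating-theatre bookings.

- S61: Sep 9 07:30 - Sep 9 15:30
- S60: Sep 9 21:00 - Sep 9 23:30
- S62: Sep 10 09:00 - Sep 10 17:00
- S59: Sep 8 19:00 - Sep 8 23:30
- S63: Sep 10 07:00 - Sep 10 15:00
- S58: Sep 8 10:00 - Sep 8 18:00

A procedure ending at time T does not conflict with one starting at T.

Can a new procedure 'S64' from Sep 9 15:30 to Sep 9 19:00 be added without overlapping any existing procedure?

Yes — the slot is free

S58: ends Sep 8 18:00 at or before S64 starts Sep 9 15:30 → clear.
S59: ends Sep 8 23:30 at or before S64 starts Sep 9 15:30 → clear.
S61: ends Sep 9 15:30 at or before S64 starts Sep 9 15:30 → clear.
S60: starts Sep 9 21:00 at or after S64 ends Sep 9 19:00 → clear.
S63: starts Sep 10 07:00 at or after S64 ends Sep 9 19:00 → clear.
S62: starts Sep 10 09:00 at or after S64 ends Sep 9 19:00 → clear.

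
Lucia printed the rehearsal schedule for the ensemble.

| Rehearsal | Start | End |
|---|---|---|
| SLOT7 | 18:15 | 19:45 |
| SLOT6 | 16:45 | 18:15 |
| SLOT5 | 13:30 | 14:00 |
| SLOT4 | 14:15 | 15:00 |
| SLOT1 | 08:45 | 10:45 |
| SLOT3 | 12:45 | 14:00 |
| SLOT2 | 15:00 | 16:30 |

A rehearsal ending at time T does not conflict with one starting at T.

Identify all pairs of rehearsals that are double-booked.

SLOT3 & SLOT5

Sorted by start: SLOT1, SLOT3, SLOT5, SLOT4, SLOT2, SLOT6, SLOT7.
SLOT3 starts after SLOT1 ends, so SLOT1 has no further overlaps.
SLOT5 starts before SLOT3 ends → SLOT3 and SLOT5 overlap.
SLOT4 starts after SLOT3 ends, so SLOT3 has no further overlaps.
SLOT4 starts after SLOT5 ends, so SLOT5 has no further overlaps.
SLOT2 starts exactly when SLOT4 ends (back-to-back, no overlap), so SLOT4 has no further overlaps.
SLOT6 starts after SLOT2 ends, so SLOT2 has no further overlaps.
SLOT7 starts exactly when SLOT6 ends (back-to-back, no overlap).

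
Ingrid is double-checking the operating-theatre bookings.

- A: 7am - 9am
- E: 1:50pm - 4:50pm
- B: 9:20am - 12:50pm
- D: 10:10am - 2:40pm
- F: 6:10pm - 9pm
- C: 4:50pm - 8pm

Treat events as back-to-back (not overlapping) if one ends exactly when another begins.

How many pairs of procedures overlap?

3

Two intervals overlap when each starts before the other ends.
Sorted by start: A, B, D, E, C, F.
B starts after A ends, so A has no further overlaps.
D starts before B ends → B and D overlap.
E starts after B ends, so B has no further overlaps.
E starts before D ends → D and E overlap.
C starts after D ends, so D has no further overlaps.
C starts exactly when E ends (back-to-back, no overlap), so E has no further overlaps.
F starts before C ends → C and F overlap.
Overlapping pairs: B & D, C & F, D & E — 3 in total.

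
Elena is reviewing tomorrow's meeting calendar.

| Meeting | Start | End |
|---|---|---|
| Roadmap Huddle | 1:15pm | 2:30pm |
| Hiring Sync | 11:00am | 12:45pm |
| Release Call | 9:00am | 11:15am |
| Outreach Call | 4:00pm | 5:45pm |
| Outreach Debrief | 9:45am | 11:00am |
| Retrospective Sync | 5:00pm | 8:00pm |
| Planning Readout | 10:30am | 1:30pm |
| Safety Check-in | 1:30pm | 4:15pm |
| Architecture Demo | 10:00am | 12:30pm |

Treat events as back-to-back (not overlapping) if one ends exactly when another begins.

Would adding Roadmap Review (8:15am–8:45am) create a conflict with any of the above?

No — it doesn't clash with anything

Release Call: starts 9:00am at or after Roadmap Review ends 8:45am → clear.
Outreach Debrief: starts 9:45am at or after Roadmap Review ends 8:45am → clear.
Architecture Demo: starts 10:00am at or after Roadmap Review ends 8:45am → clear.
Planning Readout: starts 10:30am at or after Roadmap Review ends 8:45am → clear.
Hiring Sync: starts 11:00am at or after Roadmap Review ends 8:45am → clear.
Roadmap Huddle: starts 1:15pm at or after Roadmap Review ends 8:45am → clear.
Safety Check-in: starts 1:30pm at or after Roadmap Review ends 8:45am → clear.
Outreach Call: starts 4:00pm at or after Roadmap Review ends 8:45am → clear.
Retrospective Sync: starts 5:00pm at or after Roadmap Review ends 8:45am → clear.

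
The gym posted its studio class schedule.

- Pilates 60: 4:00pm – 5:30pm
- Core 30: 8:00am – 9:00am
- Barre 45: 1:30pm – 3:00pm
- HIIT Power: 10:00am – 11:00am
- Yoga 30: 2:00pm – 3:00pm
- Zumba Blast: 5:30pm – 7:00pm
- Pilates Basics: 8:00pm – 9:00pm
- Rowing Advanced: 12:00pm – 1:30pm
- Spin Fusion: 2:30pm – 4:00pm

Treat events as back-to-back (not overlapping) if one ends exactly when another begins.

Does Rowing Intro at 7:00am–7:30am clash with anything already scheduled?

Core 30: starts 8:00am at or after Rowing Intro ends 7:30am → clear.
HIIT Power: starts 10:00am at or after Rowing Intro ends 7:30am → clear.
Rowing Advanced: starts 12:00pm at or after Rowing Intro ends 7:30am → clear.
Barre 45: starts 1:30pm at or after Rowing Intro ends 7:30am → clear.
Yoga 30: starts 2:00pm at or after Rowing Intro ends 7:30am → clear.
Spin Fusion: starts 2:30pm at or after Rowing Intro ends 7:30am → clear.
Pilates 60: starts 4:00pm at or after Rowing Intro ends 7:30am → clear.
Zumba Blast: starts 5:30pm at or after Rowing Intro ends 7:30am → clear.
Pilates Basics: starts 8:00pm at or after Rowing Intro ends 7:30am → clear.

No — it doesn't clash with anything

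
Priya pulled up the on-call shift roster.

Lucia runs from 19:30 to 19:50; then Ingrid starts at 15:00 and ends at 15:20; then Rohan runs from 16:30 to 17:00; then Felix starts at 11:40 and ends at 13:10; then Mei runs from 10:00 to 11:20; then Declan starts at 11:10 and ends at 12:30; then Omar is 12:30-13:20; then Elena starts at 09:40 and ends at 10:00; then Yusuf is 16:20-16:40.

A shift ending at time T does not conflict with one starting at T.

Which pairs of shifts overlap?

Sorted by start: Elena, Mei, Declan, Felix, Omar, Ingrid, Yusuf, Rohan, Lucia.
Mei starts exactly when Elena ends (back-to-back, no overlap), so Elena has no further overlaps.
Declan starts before Mei ends → Mei and Declan overlap.
Felix starts after Mei ends, so Mei has no further overlaps.
Felix starts before Declan ends → Declan and Felix overlap.
Omar starts exactly when Declan ends (back-to-back, no overlap), so Declan has no further overlaps.
Omar starts before Felix ends → Felix and Omar overlap.
Ingrid starts after Felix ends, so Felix has no further overlaps.
Ingrid starts after Omar ends, so Omar has no further overlaps.
Yusuf starts after Ingrid ends, so Ingrid has no further overlaps.
Rohan starts before Yusuf ends → Yusuf and Rohan overlap.
Lucia starts after Yusuf ends.
Lucia starts after Rohan ends.

Declan & Felix, Declan & Mei, Felix & Omar, Rohan & Yusuf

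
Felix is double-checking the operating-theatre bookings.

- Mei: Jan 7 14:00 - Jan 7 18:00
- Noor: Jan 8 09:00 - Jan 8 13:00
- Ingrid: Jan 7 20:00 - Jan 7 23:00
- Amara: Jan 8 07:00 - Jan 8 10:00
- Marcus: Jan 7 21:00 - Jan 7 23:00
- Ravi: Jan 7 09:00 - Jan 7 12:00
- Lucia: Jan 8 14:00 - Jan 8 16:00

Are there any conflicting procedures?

Yes

Two intervals overlap when each starts before the other ends.
Sorted by start: Ravi, Mei, Ingrid, Marcus, Amara, Noor, Lucia.
Mei starts after Ravi ends; Ravi is clear from here.
Ingrid starts after Mei ends; Mei is clear from here.
Marcus starts before Ingrid ends → Ingrid and Marcus overlap.
That's a conflict, so the schedule is not conflict-free.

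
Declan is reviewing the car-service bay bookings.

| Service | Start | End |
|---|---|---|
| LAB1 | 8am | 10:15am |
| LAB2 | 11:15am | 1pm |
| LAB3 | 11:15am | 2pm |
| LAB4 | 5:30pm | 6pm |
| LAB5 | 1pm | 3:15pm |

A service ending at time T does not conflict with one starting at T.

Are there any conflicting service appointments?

Sorted by start: LAB1, LAB2, LAB3, LAB5, LAB4.
LAB2 starts after LAB1 ends, so LAB1 has no further overlaps.
LAB3 starts before LAB2 ends → LAB2 and LAB3 overlap.
That's a conflict, so the schedule is not conflict-free.

Yes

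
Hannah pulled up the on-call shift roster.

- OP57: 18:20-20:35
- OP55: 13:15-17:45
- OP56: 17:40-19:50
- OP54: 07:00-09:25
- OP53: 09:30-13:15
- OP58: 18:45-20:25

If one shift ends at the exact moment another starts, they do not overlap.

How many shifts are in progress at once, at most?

3

Sort all start/end points and keep a running count:
07:00 start OP54 → 1
09:25 end OP54 → 0
09:30 start OP53 → 1
13:15 end OP53 → 0
13:15 start OP55 → 1
17:40 start OP56 → 2
17:45 end OP55 → 1
18:20 start OP57 → 2
18:45 start OP58 → 3
19:50 end OP56 → 2
20:25 end OP58 → 1
20:35 end OP57 → 0
Peak is 3, at 18:45 (OP56, OP57, OP58).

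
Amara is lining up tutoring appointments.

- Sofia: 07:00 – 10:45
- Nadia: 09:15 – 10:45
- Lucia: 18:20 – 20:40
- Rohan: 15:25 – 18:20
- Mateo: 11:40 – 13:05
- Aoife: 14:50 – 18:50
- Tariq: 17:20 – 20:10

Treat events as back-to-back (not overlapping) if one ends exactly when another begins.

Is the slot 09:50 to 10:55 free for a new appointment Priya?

Sofia: starts 07:00 before Priya ends 10:55, and ends 10:45 after Priya starts 09:50 → overlap.
Nadia: starts 09:15 before Priya ends 10:55, and ends 10:45 after Priya starts 09:50 → overlap.
Mateo: starts 11:40 at or after Priya ends 10:55 → clear.
Aoife: starts 14:50 at or after Priya ends 10:55 → clear.
Rohan: starts 15:25 at or after Priya ends 10:55 → clear.
Tariq: starts 17:20 at or after Priya ends 10:55 → clear.
Lucia: starts 18:20 at or after Priya ends 10:55 → clear.
Priya overlaps Sofia, Nadia.

No — it overlaps Nadia, Sofia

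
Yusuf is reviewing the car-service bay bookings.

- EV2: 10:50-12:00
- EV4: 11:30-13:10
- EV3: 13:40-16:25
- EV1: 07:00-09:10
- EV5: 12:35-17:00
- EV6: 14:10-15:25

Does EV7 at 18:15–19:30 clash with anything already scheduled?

EV1: ends 09:10 at or before EV7 starts 18:15 → clear.
EV2: ends 12:00 at or before EV7 starts 18:15 → clear.
EV4: ends 13:10 at or before EV7 starts 18:15 → clear.
EV5: ends 17:00 at or before EV7 starts 18:15 → clear.
EV3: ends 16:25 at or before EV7 starts 18:15 → clear.
EV6: ends 15:25 at or before EV7 starts 18:15 → clear.

No — it doesn't clash with anything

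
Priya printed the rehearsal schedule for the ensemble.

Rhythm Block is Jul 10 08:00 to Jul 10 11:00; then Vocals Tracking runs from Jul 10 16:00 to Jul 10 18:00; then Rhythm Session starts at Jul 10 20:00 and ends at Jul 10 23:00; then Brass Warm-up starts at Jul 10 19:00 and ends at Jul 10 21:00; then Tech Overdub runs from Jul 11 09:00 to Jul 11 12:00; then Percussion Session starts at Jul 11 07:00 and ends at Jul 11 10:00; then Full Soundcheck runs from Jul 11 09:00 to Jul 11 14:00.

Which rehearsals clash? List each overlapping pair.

Sorted by start: Rhythm Block, Vocals Tracking, Brass Warm-up, Rhythm Session, Percussion Session, Tech Overdub, Full Soundcheck.
Vocals Tracking starts after Rhythm Block ends; Rhythm Block is clear from here.
Brass Warm-up starts after Vocals Tracking ends; Vocals Tracking is clear from here.
Rhythm Session starts before Brass Warm-up ends → Brass Warm-up and Rhythm Session overlap.
Percussion Session starts after Brass Warm-up ends; Brass Warm-up is clear from here.
Percussion Session starts after Rhythm Session ends; Rhythm Session is clear from here.
Tech Overdub starts before Percussion Session ends → Percussion Session and Tech Overdub overlap.
Full Soundcheck starts before Percussion Session ends → Percussion Session and Full Soundcheck overlap.
Full Soundcheck starts before Tech Overdub ends → Tech Overdub and Full Soundcheck overlap.

Brass Warm-up & Rhythm Session, Full Soundcheck & Percussion Session, Full Soundcheck & Tech Overdub, Percussion Session & Tech Overdub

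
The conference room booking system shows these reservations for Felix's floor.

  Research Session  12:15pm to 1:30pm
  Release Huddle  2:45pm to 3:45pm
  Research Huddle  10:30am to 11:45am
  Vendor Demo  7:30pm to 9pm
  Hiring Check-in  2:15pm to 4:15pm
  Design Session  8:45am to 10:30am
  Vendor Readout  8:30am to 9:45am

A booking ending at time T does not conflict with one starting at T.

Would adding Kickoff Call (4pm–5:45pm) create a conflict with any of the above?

Yes — it overlaps Hiring Check-in

Vendor Readout: ends 9:45am at or before Kickoff Call starts 4pm → clear.
Design Session: ends 10:30am at or before Kickoff Call starts 4pm → clear.
Research Huddle: ends 11:45am at or before Kickoff Call starts 4pm → clear.
Research Session: ends 1:30pm at or before Kickoff Call starts 4pm → clear.
Hiring Check-in: starts 2:15pm before Kickoff Call ends 5:45pm, and ends 4:15pm after Kickoff Call starts 4pm → overlap.
Release Huddle: ends 3:45pm at or before Kickoff Call starts 4pm → clear.
Vendor Demo: starts 7:30pm at or after Kickoff Call ends 5:45pm → clear.
Kickoff Call overlaps Hiring Check-in.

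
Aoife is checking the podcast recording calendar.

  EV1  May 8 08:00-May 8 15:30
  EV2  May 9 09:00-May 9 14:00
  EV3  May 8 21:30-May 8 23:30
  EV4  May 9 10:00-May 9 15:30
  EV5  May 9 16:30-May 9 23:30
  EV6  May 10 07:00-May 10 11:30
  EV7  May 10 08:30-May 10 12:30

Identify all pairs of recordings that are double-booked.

EV2 & EV4, EV6 & EV7

Sorted by start: EV1, EV3, EV2, EV4, EV5, EV6, EV7.
EV3 starts after EV1 ends, so EV1 has no further overlaps.
EV2 starts after EV3 ends, so EV3 has no further overlaps.
EV4 starts before EV2 ends → EV2 and EV4 overlap.
EV5 starts after EV2 ends, so EV2 has no further overlaps.
EV5 starts after EV4 ends, so EV4 has no further overlaps.
EV6 starts after EV5 ends, so EV5 has no further overlaps.
EV7 starts before EV6 ends → EV6 and EV7 overlap.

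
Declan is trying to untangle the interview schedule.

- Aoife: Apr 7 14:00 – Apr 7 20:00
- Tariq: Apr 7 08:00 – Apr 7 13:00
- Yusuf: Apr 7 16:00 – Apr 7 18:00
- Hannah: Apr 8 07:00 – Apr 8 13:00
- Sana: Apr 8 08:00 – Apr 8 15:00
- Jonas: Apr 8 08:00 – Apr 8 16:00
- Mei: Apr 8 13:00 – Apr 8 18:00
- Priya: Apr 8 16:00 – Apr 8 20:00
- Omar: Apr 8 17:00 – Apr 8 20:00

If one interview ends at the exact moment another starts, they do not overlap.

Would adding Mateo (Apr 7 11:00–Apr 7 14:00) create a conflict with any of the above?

Tariq: starts Apr 7 08:00 before Mateo ends Apr 7 14:00, and ends Apr 7 13:00 after Mateo starts Apr 7 11:00 → overlap.
Aoife: starts Apr 7 14:00 at or after Mateo ends Apr 7 14:00 → clear.
Yusuf: starts Apr 7 16:00 at or after Mateo ends Apr 7 14:00 → clear.
Hannah: starts Apr 8 07:00 at or after Mateo ends Apr 7 14:00 → clear.
Sana: starts Apr 8 08:00 at or after Mateo ends Apr 7 14:00 → clear.
Jonas: starts Apr 8 08:00 at or after Mateo ends Apr 7 14:00 → clear.
Mei: starts Apr 8 13:00 at or after Mateo ends Apr 7 14:00 → clear.
Priya: starts Apr 8 16:00 at or after Mateo ends Apr 7 14:00 → clear.
Omar: starts Apr 8 17:00 at or after Mateo ends Apr 7 14:00 → clear.
Mateo overlaps Tariq.

Yes — it overlaps Tariq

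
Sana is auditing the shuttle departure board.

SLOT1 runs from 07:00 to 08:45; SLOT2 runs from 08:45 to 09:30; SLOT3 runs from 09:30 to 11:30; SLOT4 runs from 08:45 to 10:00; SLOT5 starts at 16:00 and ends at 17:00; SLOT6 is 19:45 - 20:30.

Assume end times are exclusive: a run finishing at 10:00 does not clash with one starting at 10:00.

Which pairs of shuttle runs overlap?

Sorted by start: SLOT1, SLOT2, SLOT4, SLOT3, SLOT5, SLOT6.
SLOT2 starts exactly when SLOT1 ends (back-to-back, no overlap); SLOT1 is clear from here.
SLOT4 starts before SLOT2 ends → SLOT2 and SLOT4 overlap.
SLOT3 starts exactly when SLOT2 ends (back-to-back, no overlap); SLOT2 is clear from here.
SLOT3 starts before SLOT4 ends → SLOT4 and SLOT3 overlap.
SLOT5 starts after SLOT4 ends; SLOT4 is clear from here.
SLOT5 starts after SLOT3 ends; SLOT3 is clear from here.
SLOT6 starts after SLOT5 ends.

SLOT2 & SLOT4, SLOT3 & SLOT4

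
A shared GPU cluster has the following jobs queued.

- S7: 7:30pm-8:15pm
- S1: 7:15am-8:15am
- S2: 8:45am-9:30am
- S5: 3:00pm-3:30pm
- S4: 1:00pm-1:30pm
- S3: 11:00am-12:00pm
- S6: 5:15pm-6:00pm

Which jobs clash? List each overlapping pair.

no overlapping pairs

Check each pair: they overlap iff neither finishes before the other starts.
Sorted by start: S1, S2, S3, S4, S5, S6, S7.
S2 starts after S1 ends — done with S1.
S3 starts after S2 ends — done with S2.
S4 starts after S3 ends — done with S3.
S5 starts after S4 ends — done with S4.
S6 starts after S5 ends — done with S5.
S7 starts after S6 ends.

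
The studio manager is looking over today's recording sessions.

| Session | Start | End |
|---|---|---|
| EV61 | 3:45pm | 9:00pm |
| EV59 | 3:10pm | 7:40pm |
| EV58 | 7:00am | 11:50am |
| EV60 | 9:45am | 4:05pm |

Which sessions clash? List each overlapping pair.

Two intervals overlap when each starts before the other ends.
Sorted by start: EV58, EV60, EV59, EV61.
EV60 starts before EV58 ends → EV58 and EV60 overlap.
EV59 starts after EV58 ends, so nothing later overlaps EV58 either.
EV59 starts before EV60 ends → EV60 and EV59 overlap.
EV61 starts before EV60 ends → EV60 and EV61 overlap.
EV61 starts before EV59 ends → EV59 and EV61 overlap.

EV58 & EV60, EV59 & EV60, EV59 & EV61, EV60 & EV61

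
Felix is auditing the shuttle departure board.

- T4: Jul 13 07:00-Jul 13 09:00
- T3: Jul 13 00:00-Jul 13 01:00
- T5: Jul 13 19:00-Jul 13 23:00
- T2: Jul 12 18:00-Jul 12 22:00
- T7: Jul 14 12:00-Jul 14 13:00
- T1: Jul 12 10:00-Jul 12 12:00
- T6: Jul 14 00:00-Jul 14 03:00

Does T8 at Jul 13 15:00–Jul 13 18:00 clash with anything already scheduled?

T1: ends Jul 12 12:00 at or before T8 starts Jul 13 15:00 → clear.
T2: ends Jul 12 22:00 at or before T8 starts Jul 13 15:00 → clear.
T3: ends Jul 13 01:00 at or before T8 starts Jul 13 15:00 → clear.
T4: ends Jul 13 09:00 at or before T8 starts Jul 13 15:00 → clear.
T5: starts Jul 13 19:00 at or after T8 ends Jul 13 18:00 → clear.
T6: starts Jul 14 00:00 at or after T8 ends Jul 13 18:00 → clear.
T7: starts Jul 14 12:00 at or after T8 ends Jul 13 18:00 → clear.

No — it doesn't clash with anything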